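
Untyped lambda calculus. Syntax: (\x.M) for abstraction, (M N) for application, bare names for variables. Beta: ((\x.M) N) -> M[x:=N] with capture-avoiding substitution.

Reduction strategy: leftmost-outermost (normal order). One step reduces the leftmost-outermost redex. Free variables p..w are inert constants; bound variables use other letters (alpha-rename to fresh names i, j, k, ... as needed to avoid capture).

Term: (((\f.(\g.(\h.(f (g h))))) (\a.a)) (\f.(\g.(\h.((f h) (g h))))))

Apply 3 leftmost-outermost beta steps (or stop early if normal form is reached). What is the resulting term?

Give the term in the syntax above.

Answer: (\h.((\f.(\g.(\h.((f h) (g h))))) h))

Derivation:
Step 0: (((\f.(\g.(\h.(f (g h))))) (\a.a)) (\f.(\g.(\h.((f h) (g h))))))
Step 1: ((\g.(\h.((\a.a) (g h)))) (\f.(\g.(\h.((f h) (g h))))))
Step 2: (\h.((\a.a) ((\f.(\g.(\h.((f h) (g h))))) h)))
Step 3: (\h.((\f.(\g.(\h.((f h) (g h))))) h))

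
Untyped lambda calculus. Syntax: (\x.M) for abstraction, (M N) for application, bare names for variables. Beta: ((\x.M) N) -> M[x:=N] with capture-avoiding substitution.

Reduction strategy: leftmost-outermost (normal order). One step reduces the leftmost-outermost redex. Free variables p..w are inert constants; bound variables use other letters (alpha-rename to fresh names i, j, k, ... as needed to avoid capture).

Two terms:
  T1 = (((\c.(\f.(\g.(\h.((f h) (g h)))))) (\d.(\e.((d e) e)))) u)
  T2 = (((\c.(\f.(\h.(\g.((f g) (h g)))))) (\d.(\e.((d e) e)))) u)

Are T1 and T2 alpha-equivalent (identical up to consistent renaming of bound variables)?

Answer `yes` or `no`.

Answer: yes

Derivation:
Term 1: (((\c.(\f.(\g.(\h.((f h) (g h)))))) (\d.(\e.((d e) e)))) u)
Term 2: (((\c.(\f.(\h.(\g.((f g) (h g)))))) (\d.(\e.((d e) e)))) u)
Alpha-equivalence: compare structure up to binder renaming.
Result: True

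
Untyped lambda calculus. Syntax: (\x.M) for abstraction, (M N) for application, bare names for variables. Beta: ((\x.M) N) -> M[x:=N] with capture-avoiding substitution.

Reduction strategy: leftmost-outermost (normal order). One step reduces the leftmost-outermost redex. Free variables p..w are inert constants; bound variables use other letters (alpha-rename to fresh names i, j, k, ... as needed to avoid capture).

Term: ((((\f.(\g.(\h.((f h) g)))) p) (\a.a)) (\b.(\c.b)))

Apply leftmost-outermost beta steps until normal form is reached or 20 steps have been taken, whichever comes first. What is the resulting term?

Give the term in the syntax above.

Step 0: ((((\f.(\g.(\h.((f h) g)))) p) (\a.a)) (\b.(\c.b)))
Step 1: (((\g.(\h.((p h) g))) (\a.a)) (\b.(\c.b)))
Step 2: ((\h.((p h) (\a.a))) (\b.(\c.b)))
Step 3: ((p (\b.(\c.b))) (\a.a))

Answer: ((p (\b.(\c.b))) (\a.a))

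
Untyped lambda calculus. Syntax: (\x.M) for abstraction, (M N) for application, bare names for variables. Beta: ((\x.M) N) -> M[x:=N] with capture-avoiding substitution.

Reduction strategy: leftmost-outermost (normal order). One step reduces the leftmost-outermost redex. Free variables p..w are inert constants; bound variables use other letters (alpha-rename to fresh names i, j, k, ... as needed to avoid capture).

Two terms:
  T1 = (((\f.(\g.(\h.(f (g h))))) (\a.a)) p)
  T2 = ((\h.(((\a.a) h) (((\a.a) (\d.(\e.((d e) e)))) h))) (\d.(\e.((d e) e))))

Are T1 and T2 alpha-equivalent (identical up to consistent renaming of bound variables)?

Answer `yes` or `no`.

Term 1: (((\f.(\g.(\h.(f (g h))))) (\a.a)) p)
Term 2: ((\h.(((\a.a) h) (((\a.a) (\d.(\e.((d e) e)))) h))) (\d.(\e.((d e) e))))
Alpha-equivalence: compare structure up to binder renaming.
Result: False

Answer: no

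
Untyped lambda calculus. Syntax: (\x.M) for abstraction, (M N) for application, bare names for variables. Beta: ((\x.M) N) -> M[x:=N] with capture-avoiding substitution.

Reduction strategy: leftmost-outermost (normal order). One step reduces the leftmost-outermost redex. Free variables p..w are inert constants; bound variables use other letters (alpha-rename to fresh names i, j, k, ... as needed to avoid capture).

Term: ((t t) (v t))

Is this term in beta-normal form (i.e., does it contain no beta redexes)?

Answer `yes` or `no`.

Answer: yes

Derivation:
Term: ((t t) (v t))
No beta redexes found.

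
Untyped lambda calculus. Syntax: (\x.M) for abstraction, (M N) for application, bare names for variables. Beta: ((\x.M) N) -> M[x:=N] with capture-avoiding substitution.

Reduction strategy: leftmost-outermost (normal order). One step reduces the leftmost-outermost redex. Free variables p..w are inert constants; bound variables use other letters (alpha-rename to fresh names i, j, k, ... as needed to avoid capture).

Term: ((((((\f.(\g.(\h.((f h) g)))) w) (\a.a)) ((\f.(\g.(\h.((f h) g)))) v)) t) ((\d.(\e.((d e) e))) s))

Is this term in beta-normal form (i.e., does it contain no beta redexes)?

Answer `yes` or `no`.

Answer: no

Derivation:
Term: ((((((\f.(\g.(\h.((f h) g)))) w) (\a.a)) ((\f.(\g.(\h.((f h) g)))) v)) t) ((\d.(\e.((d e) e))) s))
Found 3 beta redex(es).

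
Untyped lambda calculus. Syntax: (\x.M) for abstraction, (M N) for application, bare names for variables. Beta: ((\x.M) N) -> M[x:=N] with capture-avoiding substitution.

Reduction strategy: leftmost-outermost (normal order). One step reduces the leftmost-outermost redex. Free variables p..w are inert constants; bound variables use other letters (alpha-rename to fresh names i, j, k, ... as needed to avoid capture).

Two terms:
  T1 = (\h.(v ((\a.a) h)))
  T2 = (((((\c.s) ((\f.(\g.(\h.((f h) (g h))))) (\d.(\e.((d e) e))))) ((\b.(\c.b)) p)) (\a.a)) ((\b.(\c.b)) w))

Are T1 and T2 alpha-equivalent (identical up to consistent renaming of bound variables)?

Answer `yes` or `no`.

Term 1: (\h.(v ((\a.a) h)))
Term 2: (((((\c.s) ((\f.(\g.(\h.((f h) (g h))))) (\d.(\e.((d e) e))))) ((\b.(\c.b)) p)) (\a.a)) ((\b.(\c.b)) w))
Alpha-equivalence: compare structure up to binder renaming.
Result: False

Answer: no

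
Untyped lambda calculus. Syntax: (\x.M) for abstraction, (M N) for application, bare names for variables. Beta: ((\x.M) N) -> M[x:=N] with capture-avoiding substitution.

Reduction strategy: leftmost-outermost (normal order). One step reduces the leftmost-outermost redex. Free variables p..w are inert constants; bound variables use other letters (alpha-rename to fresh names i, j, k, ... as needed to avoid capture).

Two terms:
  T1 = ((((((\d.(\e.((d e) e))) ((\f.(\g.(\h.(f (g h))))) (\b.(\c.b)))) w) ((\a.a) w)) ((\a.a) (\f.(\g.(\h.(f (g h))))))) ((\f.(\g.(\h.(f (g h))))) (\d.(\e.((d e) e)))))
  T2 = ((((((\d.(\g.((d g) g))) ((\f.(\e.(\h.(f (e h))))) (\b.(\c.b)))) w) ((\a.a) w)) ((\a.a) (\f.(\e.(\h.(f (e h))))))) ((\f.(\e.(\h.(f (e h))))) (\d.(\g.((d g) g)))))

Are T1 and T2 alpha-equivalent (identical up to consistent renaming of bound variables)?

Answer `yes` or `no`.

Answer: yes

Derivation:
Term 1: ((((((\d.(\e.((d e) e))) ((\f.(\g.(\h.(f (g h))))) (\b.(\c.b)))) w) ((\a.a) w)) ((\a.a) (\f.(\g.(\h.(f (g h))))))) ((\f.(\g.(\h.(f (g h))))) (\d.(\e.((d e) e)))))
Term 2: ((((((\d.(\g.((d g) g))) ((\f.(\e.(\h.(f (e h))))) (\b.(\c.b)))) w) ((\a.a) w)) ((\a.a) (\f.(\e.(\h.(f (e h))))))) ((\f.(\e.(\h.(f (e h))))) (\d.(\g.((d g) g)))))
Alpha-equivalence: compare structure up to binder renaming.
Result: True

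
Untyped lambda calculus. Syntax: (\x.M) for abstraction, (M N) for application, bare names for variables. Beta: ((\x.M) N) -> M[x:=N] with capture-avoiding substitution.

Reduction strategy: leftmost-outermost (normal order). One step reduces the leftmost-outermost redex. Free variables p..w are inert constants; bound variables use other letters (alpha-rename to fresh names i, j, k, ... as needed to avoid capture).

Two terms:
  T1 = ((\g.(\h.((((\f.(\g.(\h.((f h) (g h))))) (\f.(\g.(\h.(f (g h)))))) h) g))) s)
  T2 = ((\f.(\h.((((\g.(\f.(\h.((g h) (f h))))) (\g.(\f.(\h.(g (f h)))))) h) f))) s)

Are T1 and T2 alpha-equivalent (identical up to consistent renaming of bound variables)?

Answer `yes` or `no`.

Answer: yes

Derivation:
Term 1: ((\g.(\h.((((\f.(\g.(\h.((f h) (g h))))) (\f.(\g.(\h.(f (g h)))))) h) g))) s)
Term 2: ((\f.(\h.((((\g.(\f.(\h.((g h) (f h))))) (\g.(\f.(\h.(g (f h)))))) h) f))) s)
Alpha-equivalence: compare structure up to binder renaming.
Result: True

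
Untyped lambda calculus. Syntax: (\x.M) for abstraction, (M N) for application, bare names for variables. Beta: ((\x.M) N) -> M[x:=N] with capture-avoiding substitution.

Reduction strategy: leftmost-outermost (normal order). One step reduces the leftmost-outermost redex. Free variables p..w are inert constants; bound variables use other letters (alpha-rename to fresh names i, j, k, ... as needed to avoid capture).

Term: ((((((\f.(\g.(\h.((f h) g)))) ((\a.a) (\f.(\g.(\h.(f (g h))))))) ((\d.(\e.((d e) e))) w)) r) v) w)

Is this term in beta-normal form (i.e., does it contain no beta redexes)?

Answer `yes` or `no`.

Answer: no

Derivation:
Term: ((((((\f.(\g.(\h.((f h) g)))) ((\a.a) (\f.(\g.(\h.(f (g h))))))) ((\d.(\e.((d e) e))) w)) r) v) w)
Found 3 beta redex(es).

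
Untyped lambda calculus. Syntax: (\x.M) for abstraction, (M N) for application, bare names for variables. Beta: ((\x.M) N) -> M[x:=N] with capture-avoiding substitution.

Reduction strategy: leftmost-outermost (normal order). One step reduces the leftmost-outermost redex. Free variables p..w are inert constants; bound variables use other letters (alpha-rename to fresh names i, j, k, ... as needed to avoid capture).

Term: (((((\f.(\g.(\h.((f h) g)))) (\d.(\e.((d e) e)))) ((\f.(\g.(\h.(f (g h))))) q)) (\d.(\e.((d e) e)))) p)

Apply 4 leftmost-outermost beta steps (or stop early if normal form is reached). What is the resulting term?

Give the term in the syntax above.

Answer: (((\e.(((\d.(\e.((d e) e))) e) e)) ((\f.(\g.(\h.(f (g h))))) q)) p)

Derivation:
Step 0: (((((\f.(\g.(\h.((f h) g)))) (\d.(\e.((d e) e)))) ((\f.(\g.(\h.(f (g h))))) q)) (\d.(\e.((d e) e)))) p)
Step 1: ((((\g.(\h.(((\d.(\e.((d e) e))) h) g))) ((\f.(\g.(\h.(f (g h))))) q)) (\d.(\e.((d e) e)))) p)
Step 2: (((\h.(((\d.(\e.((d e) e))) h) ((\f.(\g.(\h.(f (g h))))) q))) (\d.(\e.((d e) e)))) p)
Step 3: ((((\d.(\e.((d e) e))) (\d.(\e.((d e) e)))) ((\f.(\g.(\h.(f (g h))))) q)) p)
Step 4: (((\e.(((\d.(\e.((d e) e))) e) e)) ((\f.(\g.(\h.(f (g h))))) q)) p)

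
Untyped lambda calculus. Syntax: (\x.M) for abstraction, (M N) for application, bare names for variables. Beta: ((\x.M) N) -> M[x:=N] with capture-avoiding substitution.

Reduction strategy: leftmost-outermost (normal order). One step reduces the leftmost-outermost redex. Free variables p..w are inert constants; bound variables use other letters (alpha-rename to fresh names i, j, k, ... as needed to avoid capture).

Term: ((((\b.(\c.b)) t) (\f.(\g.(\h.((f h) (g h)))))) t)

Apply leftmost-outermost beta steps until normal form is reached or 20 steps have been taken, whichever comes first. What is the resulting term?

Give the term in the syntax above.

Step 0: ((((\b.(\c.b)) t) (\f.(\g.(\h.((f h) (g h)))))) t)
Step 1: (((\c.t) (\f.(\g.(\h.((f h) (g h)))))) t)
Step 2: (t t)

Answer: (t t)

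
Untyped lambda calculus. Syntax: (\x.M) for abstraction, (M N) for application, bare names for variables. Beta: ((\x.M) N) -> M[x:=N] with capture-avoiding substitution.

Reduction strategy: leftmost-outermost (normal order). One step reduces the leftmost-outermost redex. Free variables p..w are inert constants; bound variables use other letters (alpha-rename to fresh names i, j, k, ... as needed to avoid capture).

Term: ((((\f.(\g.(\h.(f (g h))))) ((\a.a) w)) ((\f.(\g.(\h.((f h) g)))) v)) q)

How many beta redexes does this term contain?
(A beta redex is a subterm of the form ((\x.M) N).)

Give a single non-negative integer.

Term: ((((\f.(\g.(\h.(f (g h))))) ((\a.a) w)) ((\f.(\g.(\h.((f h) g)))) v)) q)
  Redex: ((\f.(\g.(\h.(f (g h))))) ((\a.a) w))
  Redex: ((\a.a) w)
  Redex: ((\f.(\g.(\h.((f h) g)))) v)
Total redexes: 3

Answer: 3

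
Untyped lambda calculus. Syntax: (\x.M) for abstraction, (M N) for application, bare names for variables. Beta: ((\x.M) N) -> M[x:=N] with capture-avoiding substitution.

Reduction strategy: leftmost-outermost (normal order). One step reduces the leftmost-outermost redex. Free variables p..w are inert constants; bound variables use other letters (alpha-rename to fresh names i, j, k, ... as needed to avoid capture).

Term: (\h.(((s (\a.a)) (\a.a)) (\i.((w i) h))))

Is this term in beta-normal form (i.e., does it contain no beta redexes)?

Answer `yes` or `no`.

Term: (\h.(((s (\a.a)) (\a.a)) (\i.((w i) h))))
No beta redexes found.

Answer: yes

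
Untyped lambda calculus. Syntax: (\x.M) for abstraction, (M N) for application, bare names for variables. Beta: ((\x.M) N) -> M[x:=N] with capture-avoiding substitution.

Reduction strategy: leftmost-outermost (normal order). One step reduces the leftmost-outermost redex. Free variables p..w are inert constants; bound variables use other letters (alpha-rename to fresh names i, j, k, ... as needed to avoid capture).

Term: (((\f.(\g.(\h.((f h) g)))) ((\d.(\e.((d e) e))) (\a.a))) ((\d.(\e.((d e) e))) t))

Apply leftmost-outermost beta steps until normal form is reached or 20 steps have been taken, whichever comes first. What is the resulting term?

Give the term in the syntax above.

Step 0: (((\f.(\g.(\h.((f h) g)))) ((\d.(\e.((d e) e))) (\a.a))) ((\d.(\e.((d e) e))) t))
Step 1: ((\g.(\h.((((\d.(\e.((d e) e))) (\a.a)) h) g))) ((\d.(\e.((d e) e))) t))
Step 2: (\h.((((\d.(\e.((d e) e))) (\a.a)) h) ((\d.(\e.((d e) e))) t)))
Step 3: (\h.(((\e.(((\a.a) e) e)) h) ((\d.(\e.((d e) e))) t)))
Step 4: (\h.((((\a.a) h) h) ((\d.(\e.((d e) e))) t)))
Step 5: (\h.((h h) ((\d.(\e.((d e) e))) t)))
Step 6: (\h.((h h) (\e.((t e) e))))

Answer: (\h.((h h) (\e.((t e) e))))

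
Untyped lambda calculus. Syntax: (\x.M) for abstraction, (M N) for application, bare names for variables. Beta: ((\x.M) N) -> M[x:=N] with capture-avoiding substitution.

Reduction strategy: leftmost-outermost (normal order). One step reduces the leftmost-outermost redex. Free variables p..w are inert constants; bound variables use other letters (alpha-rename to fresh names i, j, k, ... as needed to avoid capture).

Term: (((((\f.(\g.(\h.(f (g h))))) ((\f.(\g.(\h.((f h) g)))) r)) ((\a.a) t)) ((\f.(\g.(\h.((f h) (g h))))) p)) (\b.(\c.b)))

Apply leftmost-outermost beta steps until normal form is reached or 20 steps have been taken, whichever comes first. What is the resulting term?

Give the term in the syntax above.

Answer: ((r (\b.(\c.b))) (t (\g.(\h.((p h) (g h))))))

Derivation:
Step 0: (((((\f.(\g.(\h.(f (g h))))) ((\f.(\g.(\h.((f h) g)))) r)) ((\a.a) t)) ((\f.(\g.(\h.((f h) (g h))))) p)) (\b.(\c.b)))
Step 1: ((((\g.(\h.(((\f.(\g.(\h.((f h) g)))) r) (g h)))) ((\a.a) t)) ((\f.(\g.(\h.((f h) (g h))))) p)) (\b.(\c.b)))
Step 2: (((\h.(((\f.(\g.(\h.((f h) g)))) r) (((\a.a) t) h))) ((\f.(\g.(\h.((f h) (g h))))) p)) (\b.(\c.b)))
Step 3: ((((\f.(\g.(\h.((f h) g)))) r) (((\a.a) t) ((\f.(\g.(\h.((f h) (g h))))) p))) (\b.(\c.b)))
Step 4: (((\g.(\h.((r h) g))) (((\a.a) t) ((\f.(\g.(\h.((f h) (g h))))) p))) (\b.(\c.b)))
Step 5: ((\h.((r h) (((\a.a) t) ((\f.(\g.(\h.((f h) (g h))))) p)))) (\b.(\c.b)))
Step 6: ((r (\b.(\c.b))) (((\a.a) t) ((\f.(\g.(\h.((f h) (g h))))) p)))
Step 7: ((r (\b.(\c.b))) (t ((\f.(\g.(\h.((f h) (g h))))) p)))
Step 8: ((r (\b.(\c.b))) (t (\g.(\h.((p h) (g h))))))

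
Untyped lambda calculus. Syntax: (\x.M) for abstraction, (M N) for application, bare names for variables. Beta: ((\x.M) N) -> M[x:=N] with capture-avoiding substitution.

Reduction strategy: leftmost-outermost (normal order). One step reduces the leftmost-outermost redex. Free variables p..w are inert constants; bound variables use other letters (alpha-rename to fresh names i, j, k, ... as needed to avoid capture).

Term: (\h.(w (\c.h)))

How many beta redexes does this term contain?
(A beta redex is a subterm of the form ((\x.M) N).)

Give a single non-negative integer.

Answer: 0

Derivation:
Term: (\h.(w (\c.h)))
  (no redexes)
Total redexes: 0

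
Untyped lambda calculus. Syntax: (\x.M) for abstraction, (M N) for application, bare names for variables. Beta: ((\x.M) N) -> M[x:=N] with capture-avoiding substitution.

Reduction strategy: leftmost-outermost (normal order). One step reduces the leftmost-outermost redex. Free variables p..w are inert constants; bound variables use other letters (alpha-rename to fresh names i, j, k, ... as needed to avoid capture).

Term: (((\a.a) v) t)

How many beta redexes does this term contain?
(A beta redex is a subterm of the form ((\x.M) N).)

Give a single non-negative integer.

Answer: 1

Derivation:
Term: (((\a.a) v) t)
  Redex: ((\a.a) v)
Total redexes: 1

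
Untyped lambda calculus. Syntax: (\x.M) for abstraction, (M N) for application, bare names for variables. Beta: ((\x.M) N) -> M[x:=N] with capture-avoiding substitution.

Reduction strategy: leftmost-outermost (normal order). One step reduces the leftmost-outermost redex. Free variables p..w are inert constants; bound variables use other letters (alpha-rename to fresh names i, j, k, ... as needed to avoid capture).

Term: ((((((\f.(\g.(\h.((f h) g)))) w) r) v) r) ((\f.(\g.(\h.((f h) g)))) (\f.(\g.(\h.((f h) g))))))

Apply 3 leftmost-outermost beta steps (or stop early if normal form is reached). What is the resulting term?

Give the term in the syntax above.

Answer: ((((w v) r) r) ((\f.(\g.(\h.((f h) g)))) (\f.(\g.(\h.((f h) g))))))

Derivation:
Step 0: ((((((\f.(\g.(\h.((f h) g)))) w) r) v) r) ((\f.(\g.(\h.((f h) g)))) (\f.(\g.(\h.((f h) g))))))
Step 1: (((((\g.(\h.((w h) g))) r) v) r) ((\f.(\g.(\h.((f h) g)))) (\f.(\g.(\h.((f h) g))))))
Step 2: ((((\h.((w h) r)) v) r) ((\f.(\g.(\h.((f h) g)))) (\f.(\g.(\h.((f h) g))))))
Step 3: ((((w v) r) r) ((\f.(\g.(\h.((f h) g)))) (\f.(\g.(\h.((f h) g))))))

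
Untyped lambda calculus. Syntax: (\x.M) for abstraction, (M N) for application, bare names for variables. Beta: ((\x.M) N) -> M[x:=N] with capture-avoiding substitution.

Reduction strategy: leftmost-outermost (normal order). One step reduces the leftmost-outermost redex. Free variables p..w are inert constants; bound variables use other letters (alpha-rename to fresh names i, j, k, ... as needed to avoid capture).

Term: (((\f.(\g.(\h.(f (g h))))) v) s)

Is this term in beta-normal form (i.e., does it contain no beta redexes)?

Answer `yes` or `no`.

Answer: no

Derivation:
Term: (((\f.(\g.(\h.(f (g h))))) v) s)
Found 1 beta redex(es).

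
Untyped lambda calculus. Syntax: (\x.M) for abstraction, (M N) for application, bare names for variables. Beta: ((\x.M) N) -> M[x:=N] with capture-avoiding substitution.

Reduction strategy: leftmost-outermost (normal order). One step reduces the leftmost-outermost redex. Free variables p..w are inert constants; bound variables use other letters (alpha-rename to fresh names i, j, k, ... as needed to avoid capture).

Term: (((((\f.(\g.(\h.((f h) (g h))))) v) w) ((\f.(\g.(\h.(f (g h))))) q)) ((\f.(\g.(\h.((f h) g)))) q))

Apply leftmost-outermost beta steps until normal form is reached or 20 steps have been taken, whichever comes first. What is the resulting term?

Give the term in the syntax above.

Step 0: (((((\f.(\g.(\h.((f h) (g h))))) v) w) ((\f.(\g.(\h.(f (g h))))) q)) ((\f.(\g.(\h.((f h) g)))) q))
Step 1: ((((\g.(\h.((v h) (g h)))) w) ((\f.(\g.(\h.(f (g h))))) q)) ((\f.(\g.(\h.((f h) g)))) q))
Step 2: (((\h.((v h) (w h))) ((\f.(\g.(\h.(f (g h))))) q)) ((\f.(\g.(\h.((f h) g)))) q))
Step 3: (((v ((\f.(\g.(\h.(f (g h))))) q)) (w ((\f.(\g.(\h.(f (g h))))) q))) ((\f.(\g.(\h.((f h) g)))) q))
Step 4: (((v (\g.(\h.(q (g h))))) (w ((\f.(\g.(\h.(f (g h))))) q))) ((\f.(\g.(\h.((f h) g)))) q))
Step 5: (((v (\g.(\h.(q (g h))))) (w (\g.(\h.(q (g h)))))) ((\f.(\g.(\h.((f h) g)))) q))
Step 6: (((v (\g.(\h.(q (g h))))) (w (\g.(\h.(q (g h)))))) (\g.(\h.((q h) g))))

Answer: (((v (\g.(\h.(q (g h))))) (w (\g.(\h.(q (g h)))))) (\g.(\h.((q h) g))))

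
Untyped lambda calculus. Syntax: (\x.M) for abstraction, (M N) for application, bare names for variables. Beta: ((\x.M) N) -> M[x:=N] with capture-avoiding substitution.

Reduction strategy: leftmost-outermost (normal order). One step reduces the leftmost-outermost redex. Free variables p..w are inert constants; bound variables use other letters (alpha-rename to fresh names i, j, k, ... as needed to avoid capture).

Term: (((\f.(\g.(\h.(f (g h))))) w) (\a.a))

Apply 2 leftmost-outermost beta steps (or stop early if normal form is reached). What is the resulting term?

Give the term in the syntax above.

Answer: (\h.(w ((\a.a) h)))

Derivation:
Step 0: (((\f.(\g.(\h.(f (g h))))) w) (\a.a))
Step 1: ((\g.(\h.(w (g h)))) (\a.a))
Step 2: (\h.(w ((\a.a) h)))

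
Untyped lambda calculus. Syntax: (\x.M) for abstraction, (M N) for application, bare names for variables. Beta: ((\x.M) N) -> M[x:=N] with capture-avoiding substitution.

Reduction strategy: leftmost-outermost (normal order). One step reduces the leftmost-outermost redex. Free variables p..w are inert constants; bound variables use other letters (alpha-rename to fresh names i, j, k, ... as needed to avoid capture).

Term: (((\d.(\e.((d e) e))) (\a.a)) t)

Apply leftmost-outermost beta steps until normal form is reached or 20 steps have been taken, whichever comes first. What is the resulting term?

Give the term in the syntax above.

Answer: (t t)

Derivation:
Step 0: (((\d.(\e.((d e) e))) (\a.a)) t)
Step 1: ((\e.(((\a.a) e) e)) t)
Step 2: (((\a.a) t) t)
Step 3: (t t)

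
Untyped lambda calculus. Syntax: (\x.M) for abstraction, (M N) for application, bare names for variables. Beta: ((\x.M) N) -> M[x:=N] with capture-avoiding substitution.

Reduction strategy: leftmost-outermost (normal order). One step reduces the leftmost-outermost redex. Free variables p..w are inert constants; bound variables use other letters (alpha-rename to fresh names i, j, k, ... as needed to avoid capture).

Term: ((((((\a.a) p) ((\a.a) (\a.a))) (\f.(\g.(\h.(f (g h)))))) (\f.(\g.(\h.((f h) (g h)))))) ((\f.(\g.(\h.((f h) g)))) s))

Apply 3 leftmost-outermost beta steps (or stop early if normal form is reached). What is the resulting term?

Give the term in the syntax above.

Answer: ((((p (\a.a)) (\f.(\g.(\h.(f (g h)))))) (\f.(\g.(\h.((f h) (g h)))))) (\g.(\h.((s h) g))))

Derivation:
Step 0: ((((((\a.a) p) ((\a.a) (\a.a))) (\f.(\g.(\h.(f (g h)))))) (\f.(\g.(\h.((f h) (g h)))))) ((\f.(\g.(\h.((f h) g)))) s))
Step 1: ((((p ((\a.a) (\a.a))) (\f.(\g.(\h.(f (g h)))))) (\f.(\g.(\h.((f h) (g h)))))) ((\f.(\g.(\h.((f h) g)))) s))
Step 2: ((((p (\a.a)) (\f.(\g.(\h.(f (g h)))))) (\f.(\g.(\h.((f h) (g h)))))) ((\f.(\g.(\h.((f h) g)))) s))
Step 3: ((((p (\a.a)) (\f.(\g.(\h.(f (g h)))))) (\f.(\g.(\h.((f h) (g h)))))) (\g.(\h.((s h) g))))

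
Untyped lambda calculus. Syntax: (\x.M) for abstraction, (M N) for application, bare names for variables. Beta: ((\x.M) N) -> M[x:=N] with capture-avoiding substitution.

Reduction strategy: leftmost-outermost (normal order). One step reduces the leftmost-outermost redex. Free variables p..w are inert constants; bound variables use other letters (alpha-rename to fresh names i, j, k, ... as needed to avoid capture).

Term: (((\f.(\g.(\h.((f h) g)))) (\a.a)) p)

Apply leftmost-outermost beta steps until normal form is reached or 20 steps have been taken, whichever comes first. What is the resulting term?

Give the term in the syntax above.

Answer: (\h.(h p))

Derivation:
Step 0: (((\f.(\g.(\h.((f h) g)))) (\a.a)) p)
Step 1: ((\g.(\h.(((\a.a) h) g))) p)
Step 2: (\h.(((\a.a) h) p))
Step 3: (\h.(h p))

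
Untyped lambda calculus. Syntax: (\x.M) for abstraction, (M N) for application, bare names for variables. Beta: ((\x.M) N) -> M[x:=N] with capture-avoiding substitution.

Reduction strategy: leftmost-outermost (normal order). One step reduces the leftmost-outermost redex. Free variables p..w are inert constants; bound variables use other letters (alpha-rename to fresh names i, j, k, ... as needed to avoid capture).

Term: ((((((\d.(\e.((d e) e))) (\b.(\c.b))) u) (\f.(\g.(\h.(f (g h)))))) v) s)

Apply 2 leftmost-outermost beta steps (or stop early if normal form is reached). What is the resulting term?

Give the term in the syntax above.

Step 0: ((((((\d.(\e.((d e) e))) (\b.(\c.b))) u) (\f.(\g.(\h.(f (g h)))))) v) s)
Step 1: (((((\e.(((\b.(\c.b)) e) e)) u) (\f.(\g.(\h.(f (g h)))))) v) s)
Step 2: ((((((\b.(\c.b)) u) u) (\f.(\g.(\h.(f (g h)))))) v) s)

Answer: ((((((\b.(\c.b)) u) u) (\f.(\g.(\h.(f (g h)))))) v) s)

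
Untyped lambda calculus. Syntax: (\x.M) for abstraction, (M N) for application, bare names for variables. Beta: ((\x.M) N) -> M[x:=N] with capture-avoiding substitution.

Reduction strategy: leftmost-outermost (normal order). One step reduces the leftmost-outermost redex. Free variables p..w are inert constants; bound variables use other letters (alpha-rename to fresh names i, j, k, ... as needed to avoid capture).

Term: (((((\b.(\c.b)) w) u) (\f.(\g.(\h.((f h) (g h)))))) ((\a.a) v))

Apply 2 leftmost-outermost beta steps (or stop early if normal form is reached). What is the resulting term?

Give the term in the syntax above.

Step 0: (((((\b.(\c.b)) w) u) (\f.(\g.(\h.((f h) (g h)))))) ((\a.a) v))
Step 1: ((((\c.w) u) (\f.(\g.(\h.((f h) (g h)))))) ((\a.a) v))
Step 2: ((w (\f.(\g.(\h.((f h) (g h)))))) ((\a.a) v))

Answer: ((w (\f.(\g.(\h.((f h) (g h)))))) ((\a.a) v))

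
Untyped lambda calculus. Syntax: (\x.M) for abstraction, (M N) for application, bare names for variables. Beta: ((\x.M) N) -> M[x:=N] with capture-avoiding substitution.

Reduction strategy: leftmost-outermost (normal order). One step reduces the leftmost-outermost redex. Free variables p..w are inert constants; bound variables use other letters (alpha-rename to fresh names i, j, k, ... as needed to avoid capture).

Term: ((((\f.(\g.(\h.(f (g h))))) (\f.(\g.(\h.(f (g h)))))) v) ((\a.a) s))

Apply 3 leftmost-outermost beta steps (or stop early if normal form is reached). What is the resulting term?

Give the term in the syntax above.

Answer: ((\f.(\g.(\h.(f (g h))))) (v ((\a.a) s)))

Derivation:
Step 0: ((((\f.(\g.(\h.(f (g h))))) (\f.(\g.(\h.(f (g h)))))) v) ((\a.a) s))
Step 1: (((\g.(\h.((\f.(\g.(\h.(f (g h))))) (g h)))) v) ((\a.a) s))
Step 2: ((\h.((\f.(\g.(\h.(f (g h))))) (v h))) ((\a.a) s))
Step 3: ((\f.(\g.(\h.(f (g h))))) (v ((\a.a) s)))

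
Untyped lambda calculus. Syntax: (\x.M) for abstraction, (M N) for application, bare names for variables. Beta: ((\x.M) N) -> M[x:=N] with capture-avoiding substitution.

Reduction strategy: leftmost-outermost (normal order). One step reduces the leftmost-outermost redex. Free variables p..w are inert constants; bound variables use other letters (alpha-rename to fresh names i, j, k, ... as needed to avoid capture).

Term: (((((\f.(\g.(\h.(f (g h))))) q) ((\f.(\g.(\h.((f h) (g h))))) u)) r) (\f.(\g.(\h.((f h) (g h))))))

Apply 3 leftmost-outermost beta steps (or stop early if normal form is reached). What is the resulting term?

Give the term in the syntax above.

Answer: ((q (((\f.(\g.(\h.((f h) (g h))))) u) r)) (\f.(\g.(\h.((f h) (g h))))))

Derivation:
Step 0: (((((\f.(\g.(\h.(f (g h))))) q) ((\f.(\g.(\h.((f h) (g h))))) u)) r) (\f.(\g.(\h.((f h) (g h))))))
Step 1: ((((\g.(\h.(q (g h)))) ((\f.(\g.(\h.((f h) (g h))))) u)) r) (\f.(\g.(\h.((f h) (g h))))))
Step 2: (((\h.(q (((\f.(\g.(\h.((f h) (g h))))) u) h))) r) (\f.(\g.(\h.((f h) (g h))))))
Step 3: ((q (((\f.(\g.(\h.((f h) (g h))))) u) r)) (\f.(\g.(\h.((f h) (g h))))))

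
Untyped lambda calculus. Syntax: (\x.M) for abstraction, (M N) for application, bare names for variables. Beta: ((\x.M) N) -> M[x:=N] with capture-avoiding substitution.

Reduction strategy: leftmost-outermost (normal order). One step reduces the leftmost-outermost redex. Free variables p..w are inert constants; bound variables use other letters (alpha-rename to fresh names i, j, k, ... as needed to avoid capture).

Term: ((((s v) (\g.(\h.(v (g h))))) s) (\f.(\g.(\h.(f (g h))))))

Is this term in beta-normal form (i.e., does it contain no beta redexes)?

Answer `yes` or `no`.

Term: ((((s v) (\g.(\h.(v (g h))))) s) (\f.(\g.(\h.(f (g h))))))
No beta redexes found.

Answer: yes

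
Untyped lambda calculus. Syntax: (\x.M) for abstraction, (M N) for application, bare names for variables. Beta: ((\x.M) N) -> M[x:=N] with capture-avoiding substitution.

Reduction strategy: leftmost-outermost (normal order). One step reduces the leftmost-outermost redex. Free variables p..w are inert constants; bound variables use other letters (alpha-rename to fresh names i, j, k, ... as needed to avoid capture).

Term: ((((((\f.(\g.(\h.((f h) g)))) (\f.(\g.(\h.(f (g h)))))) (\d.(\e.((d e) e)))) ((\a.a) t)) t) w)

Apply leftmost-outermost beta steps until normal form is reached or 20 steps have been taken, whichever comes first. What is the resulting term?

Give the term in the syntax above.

Step 0: ((((((\f.(\g.(\h.((f h) g)))) (\f.(\g.(\h.(f (g h)))))) (\d.(\e.((d e) e)))) ((\a.a) t)) t) w)
Step 1: (((((\g.(\h.(((\f.(\g.(\h.(f (g h))))) h) g))) (\d.(\e.((d e) e)))) ((\a.a) t)) t) w)
Step 2: ((((\h.(((\f.(\g.(\h.(f (g h))))) h) (\d.(\e.((d e) e))))) ((\a.a) t)) t) w)
Step 3: (((((\f.(\g.(\h.(f (g h))))) ((\a.a) t)) (\d.(\e.((d e) e)))) t) w)
Step 4: ((((\g.(\h.(((\a.a) t) (g h)))) (\d.(\e.((d e) e)))) t) w)
Step 5: (((\h.(((\a.a) t) ((\d.(\e.((d e) e))) h))) t) w)
Step 6: ((((\a.a) t) ((\d.(\e.((d e) e))) t)) w)
Step 7: ((t ((\d.(\e.((d e) e))) t)) w)
Step 8: ((t (\e.((t e) e))) w)

Answer: ((t (\e.((t e) e))) w)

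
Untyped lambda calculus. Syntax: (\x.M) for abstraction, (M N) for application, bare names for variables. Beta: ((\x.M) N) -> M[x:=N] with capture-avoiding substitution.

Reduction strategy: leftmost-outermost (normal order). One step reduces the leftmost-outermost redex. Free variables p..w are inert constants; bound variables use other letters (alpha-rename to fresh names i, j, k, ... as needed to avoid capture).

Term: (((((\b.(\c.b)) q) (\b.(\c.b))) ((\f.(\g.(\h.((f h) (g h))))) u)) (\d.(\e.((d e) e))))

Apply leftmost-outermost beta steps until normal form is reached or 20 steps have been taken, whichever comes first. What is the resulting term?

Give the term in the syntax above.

Step 0: (((((\b.(\c.b)) q) (\b.(\c.b))) ((\f.(\g.(\h.((f h) (g h))))) u)) (\d.(\e.((d e) e))))
Step 1: ((((\c.q) (\b.(\c.b))) ((\f.(\g.(\h.((f h) (g h))))) u)) (\d.(\e.((d e) e))))
Step 2: ((q ((\f.(\g.(\h.((f h) (g h))))) u)) (\d.(\e.((d e) e))))
Step 3: ((q (\g.(\h.((u h) (g h))))) (\d.(\e.((d e) e))))

Answer: ((q (\g.(\h.((u h) (g h))))) (\d.(\e.((d e) e))))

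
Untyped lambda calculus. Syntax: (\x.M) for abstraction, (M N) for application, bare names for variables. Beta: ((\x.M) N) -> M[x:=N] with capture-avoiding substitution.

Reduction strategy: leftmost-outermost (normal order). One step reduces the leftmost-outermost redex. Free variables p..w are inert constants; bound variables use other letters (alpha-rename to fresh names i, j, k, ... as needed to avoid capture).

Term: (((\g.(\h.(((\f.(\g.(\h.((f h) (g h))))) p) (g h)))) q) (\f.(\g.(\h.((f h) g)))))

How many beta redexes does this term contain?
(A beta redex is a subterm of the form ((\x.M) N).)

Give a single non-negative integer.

Term: (((\g.(\h.(((\f.(\g.(\h.((f h) (g h))))) p) (g h)))) q) (\f.(\g.(\h.((f h) g)))))
  Redex: ((\g.(\h.(((\f.(\g.(\h.((f h) (g h))))) p) (g h)))) q)
  Redex: ((\f.(\g.(\h.((f h) (g h))))) p)
Total redexes: 2

Answer: 2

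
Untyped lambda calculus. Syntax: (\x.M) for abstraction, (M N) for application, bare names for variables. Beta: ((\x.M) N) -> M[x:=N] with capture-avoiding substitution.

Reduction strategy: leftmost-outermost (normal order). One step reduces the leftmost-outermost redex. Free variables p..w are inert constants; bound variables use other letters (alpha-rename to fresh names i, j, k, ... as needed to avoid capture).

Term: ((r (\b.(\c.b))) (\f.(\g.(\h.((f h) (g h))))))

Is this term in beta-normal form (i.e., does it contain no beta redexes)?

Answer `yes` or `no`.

Answer: yes

Derivation:
Term: ((r (\b.(\c.b))) (\f.(\g.(\h.((f h) (g h))))))
No beta redexes found.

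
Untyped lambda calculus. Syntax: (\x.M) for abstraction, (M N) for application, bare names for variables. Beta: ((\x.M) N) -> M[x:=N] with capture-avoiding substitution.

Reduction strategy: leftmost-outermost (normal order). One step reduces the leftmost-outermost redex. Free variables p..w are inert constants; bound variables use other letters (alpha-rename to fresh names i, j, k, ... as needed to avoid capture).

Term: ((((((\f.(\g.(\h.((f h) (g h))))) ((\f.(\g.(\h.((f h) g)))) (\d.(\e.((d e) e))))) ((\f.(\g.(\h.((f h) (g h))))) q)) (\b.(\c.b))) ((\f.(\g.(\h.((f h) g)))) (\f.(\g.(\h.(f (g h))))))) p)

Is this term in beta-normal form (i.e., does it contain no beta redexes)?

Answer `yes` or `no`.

Answer: no

Derivation:
Term: ((((((\f.(\g.(\h.((f h) (g h))))) ((\f.(\g.(\h.((f h) g)))) (\d.(\e.((d e) e))))) ((\f.(\g.(\h.((f h) (g h))))) q)) (\b.(\c.b))) ((\f.(\g.(\h.((f h) g)))) (\f.(\g.(\h.(f (g h))))))) p)
Found 4 beta redex(es).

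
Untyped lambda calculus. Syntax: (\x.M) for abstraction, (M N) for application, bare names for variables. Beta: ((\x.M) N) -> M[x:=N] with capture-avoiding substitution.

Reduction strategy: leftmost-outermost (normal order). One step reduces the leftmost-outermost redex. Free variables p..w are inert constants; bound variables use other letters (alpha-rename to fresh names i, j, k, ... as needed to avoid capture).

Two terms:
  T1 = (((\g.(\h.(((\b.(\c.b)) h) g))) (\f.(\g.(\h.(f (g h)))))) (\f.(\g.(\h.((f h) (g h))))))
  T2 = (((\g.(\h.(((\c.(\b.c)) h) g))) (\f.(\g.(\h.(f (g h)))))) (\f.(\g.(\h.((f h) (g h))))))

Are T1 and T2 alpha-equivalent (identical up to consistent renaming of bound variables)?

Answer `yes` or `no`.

Answer: yes

Derivation:
Term 1: (((\g.(\h.(((\b.(\c.b)) h) g))) (\f.(\g.(\h.(f (g h)))))) (\f.(\g.(\h.((f h) (g h))))))
Term 2: (((\g.(\h.(((\c.(\b.c)) h) g))) (\f.(\g.(\h.(f (g h)))))) (\f.(\g.(\h.((f h) (g h))))))
Alpha-equivalence: compare structure up to binder renaming.
Result: True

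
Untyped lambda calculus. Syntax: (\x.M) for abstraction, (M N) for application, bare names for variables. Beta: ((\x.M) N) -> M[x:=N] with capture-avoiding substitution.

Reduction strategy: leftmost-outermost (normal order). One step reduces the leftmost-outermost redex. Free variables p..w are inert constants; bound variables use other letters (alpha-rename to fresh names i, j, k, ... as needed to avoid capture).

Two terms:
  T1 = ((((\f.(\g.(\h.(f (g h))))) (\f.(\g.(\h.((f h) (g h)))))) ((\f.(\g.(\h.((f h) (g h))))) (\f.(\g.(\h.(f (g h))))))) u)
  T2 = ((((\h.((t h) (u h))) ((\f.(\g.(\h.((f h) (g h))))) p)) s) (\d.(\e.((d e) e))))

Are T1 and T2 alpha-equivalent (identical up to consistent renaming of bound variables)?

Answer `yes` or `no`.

Answer: no

Derivation:
Term 1: ((((\f.(\g.(\h.(f (g h))))) (\f.(\g.(\h.((f h) (g h)))))) ((\f.(\g.(\h.((f h) (g h))))) (\f.(\g.(\h.(f (g h))))))) u)
Term 2: ((((\h.((t h) (u h))) ((\f.(\g.(\h.((f h) (g h))))) p)) s) (\d.(\e.((d e) e))))
Alpha-equivalence: compare structure up to binder renaming.
Result: False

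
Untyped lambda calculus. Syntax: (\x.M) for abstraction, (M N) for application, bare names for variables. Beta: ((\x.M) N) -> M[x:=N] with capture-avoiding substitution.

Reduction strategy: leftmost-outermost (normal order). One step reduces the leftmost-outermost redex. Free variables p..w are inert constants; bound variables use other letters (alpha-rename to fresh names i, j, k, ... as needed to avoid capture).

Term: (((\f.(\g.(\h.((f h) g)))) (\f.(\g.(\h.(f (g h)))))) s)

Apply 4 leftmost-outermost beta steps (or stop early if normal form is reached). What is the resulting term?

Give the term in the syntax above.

Answer: (\h.(\i.(h (s i))))

Derivation:
Step 0: (((\f.(\g.(\h.((f h) g)))) (\f.(\g.(\h.(f (g h)))))) s)
Step 1: ((\g.(\h.(((\f.(\g.(\h.(f (g h))))) h) g))) s)
Step 2: (\h.(((\f.(\g.(\h.(f (g h))))) h) s))
Step 3: (\h.((\g.(\i.(h (g i)))) s))
Step 4: (\h.(\i.(h (s i))))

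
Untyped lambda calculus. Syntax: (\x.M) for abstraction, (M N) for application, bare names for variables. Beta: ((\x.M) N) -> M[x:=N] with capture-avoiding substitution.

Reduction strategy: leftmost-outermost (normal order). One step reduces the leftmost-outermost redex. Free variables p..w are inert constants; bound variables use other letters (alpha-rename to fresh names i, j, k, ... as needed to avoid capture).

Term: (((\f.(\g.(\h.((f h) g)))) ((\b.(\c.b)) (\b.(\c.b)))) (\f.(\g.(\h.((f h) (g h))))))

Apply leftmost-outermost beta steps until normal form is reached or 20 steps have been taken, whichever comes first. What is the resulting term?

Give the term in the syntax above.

Answer: (\h.(\c.(\f.(\g.(\h.((f h) (g h)))))))

Derivation:
Step 0: (((\f.(\g.(\h.((f h) g)))) ((\b.(\c.b)) (\b.(\c.b)))) (\f.(\g.(\h.((f h) (g h))))))
Step 1: ((\g.(\h.((((\b.(\c.b)) (\b.(\c.b))) h) g))) (\f.(\g.(\h.((f h) (g h))))))
Step 2: (\h.((((\b.(\c.b)) (\b.(\c.b))) h) (\f.(\g.(\h.((f h) (g h)))))))
Step 3: (\h.(((\c.(\b.(\c.b))) h) (\f.(\g.(\h.((f h) (g h)))))))
Step 4: (\h.((\b.(\c.b)) (\f.(\g.(\h.((f h) (g h)))))))
Step 5: (\h.(\c.(\f.(\g.(\h.((f h) (g h)))))))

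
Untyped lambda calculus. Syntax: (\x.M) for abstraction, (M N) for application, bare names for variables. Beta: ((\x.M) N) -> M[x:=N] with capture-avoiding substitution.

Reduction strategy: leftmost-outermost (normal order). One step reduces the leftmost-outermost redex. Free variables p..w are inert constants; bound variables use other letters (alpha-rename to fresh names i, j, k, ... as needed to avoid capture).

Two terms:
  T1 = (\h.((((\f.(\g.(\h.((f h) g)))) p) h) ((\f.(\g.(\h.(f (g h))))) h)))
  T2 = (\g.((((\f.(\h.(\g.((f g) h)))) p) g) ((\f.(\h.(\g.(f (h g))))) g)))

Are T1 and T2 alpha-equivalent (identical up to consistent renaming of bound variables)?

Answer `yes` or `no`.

Answer: yes

Derivation:
Term 1: (\h.((((\f.(\g.(\h.((f h) g)))) p) h) ((\f.(\g.(\h.(f (g h))))) h)))
Term 2: (\g.((((\f.(\h.(\g.((f g) h)))) p) g) ((\f.(\h.(\g.(f (h g))))) g)))
Alpha-equivalence: compare structure up to binder renaming.
Result: True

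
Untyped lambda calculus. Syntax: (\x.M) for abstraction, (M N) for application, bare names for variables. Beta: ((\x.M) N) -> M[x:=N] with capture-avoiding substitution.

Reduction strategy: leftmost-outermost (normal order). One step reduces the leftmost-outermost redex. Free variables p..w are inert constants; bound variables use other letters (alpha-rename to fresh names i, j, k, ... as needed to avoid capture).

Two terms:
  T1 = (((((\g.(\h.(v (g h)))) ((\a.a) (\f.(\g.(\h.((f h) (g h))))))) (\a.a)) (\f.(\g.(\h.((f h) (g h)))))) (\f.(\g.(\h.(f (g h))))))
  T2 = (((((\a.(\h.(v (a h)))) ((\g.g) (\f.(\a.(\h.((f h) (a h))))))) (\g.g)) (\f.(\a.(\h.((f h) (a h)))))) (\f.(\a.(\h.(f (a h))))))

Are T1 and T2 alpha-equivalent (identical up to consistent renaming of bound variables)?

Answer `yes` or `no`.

Answer: yes

Derivation:
Term 1: (((((\g.(\h.(v (g h)))) ((\a.a) (\f.(\g.(\h.((f h) (g h))))))) (\a.a)) (\f.(\g.(\h.((f h) (g h)))))) (\f.(\g.(\h.(f (g h))))))
Term 2: (((((\a.(\h.(v (a h)))) ((\g.g) (\f.(\a.(\h.((f h) (a h))))))) (\g.g)) (\f.(\a.(\h.((f h) (a h)))))) (\f.(\a.(\h.(f (a h))))))
Alpha-equivalence: compare structure up to binder renaming.
Result: True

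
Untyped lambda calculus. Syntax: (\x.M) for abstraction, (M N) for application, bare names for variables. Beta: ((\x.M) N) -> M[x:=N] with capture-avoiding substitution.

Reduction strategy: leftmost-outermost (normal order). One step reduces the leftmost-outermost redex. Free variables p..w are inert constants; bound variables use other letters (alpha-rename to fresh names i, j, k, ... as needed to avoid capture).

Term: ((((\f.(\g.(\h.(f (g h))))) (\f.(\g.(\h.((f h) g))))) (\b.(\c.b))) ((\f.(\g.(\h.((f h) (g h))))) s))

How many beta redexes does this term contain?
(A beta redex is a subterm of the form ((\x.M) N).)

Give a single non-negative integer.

Answer: 2

Derivation:
Term: ((((\f.(\g.(\h.(f (g h))))) (\f.(\g.(\h.((f h) g))))) (\b.(\c.b))) ((\f.(\g.(\h.((f h) (g h))))) s))
  Redex: ((\f.(\g.(\h.(f (g h))))) (\f.(\g.(\h.((f h) g)))))
  Redex: ((\f.(\g.(\h.((f h) (g h))))) s)
Total redexes: 2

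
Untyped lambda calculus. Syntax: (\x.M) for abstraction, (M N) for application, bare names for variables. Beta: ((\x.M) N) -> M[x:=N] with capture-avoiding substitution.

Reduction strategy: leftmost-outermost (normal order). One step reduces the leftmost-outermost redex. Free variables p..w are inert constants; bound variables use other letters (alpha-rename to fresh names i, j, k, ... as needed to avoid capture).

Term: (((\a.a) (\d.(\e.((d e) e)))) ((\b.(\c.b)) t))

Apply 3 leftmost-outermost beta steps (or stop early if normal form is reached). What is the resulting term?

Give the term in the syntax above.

Answer: (\e.(((\c.t) e) e))

Derivation:
Step 0: (((\a.a) (\d.(\e.((d e) e)))) ((\b.(\c.b)) t))
Step 1: ((\d.(\e.((d e) e))) ((\b.(\c.b)) t))
Step 2: (\e.((((\b.(\c.b)) t) e) e))
Step 3: (\e.(((\c.t) e) e))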